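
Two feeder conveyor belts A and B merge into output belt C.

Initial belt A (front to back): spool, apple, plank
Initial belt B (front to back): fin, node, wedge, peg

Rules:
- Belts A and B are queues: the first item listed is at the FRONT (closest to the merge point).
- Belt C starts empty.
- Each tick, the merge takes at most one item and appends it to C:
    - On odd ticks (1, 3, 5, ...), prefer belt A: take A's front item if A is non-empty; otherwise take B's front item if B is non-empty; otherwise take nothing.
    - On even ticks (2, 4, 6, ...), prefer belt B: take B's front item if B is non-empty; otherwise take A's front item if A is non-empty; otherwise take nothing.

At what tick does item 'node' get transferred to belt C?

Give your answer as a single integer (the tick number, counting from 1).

Answer: 4

Derivation:
Tick 1: prefer A, take spool from A; A=[apple,plank] B=[fin,node,wedge,peg] C=[spool]
Tick 2: prefer B, take fin from B; A=[apple,plank] B=[node,wedge,peg] C=[spool,fin]
Tick 3: prefer A, take apple from A; A=[plank] B=[node,wedge,peg] C=[spool,fin,apple]
Tick 4: prefer B, take node from B; A=[plank] B=[wedge,peg] C=[spool,fin,apple,node]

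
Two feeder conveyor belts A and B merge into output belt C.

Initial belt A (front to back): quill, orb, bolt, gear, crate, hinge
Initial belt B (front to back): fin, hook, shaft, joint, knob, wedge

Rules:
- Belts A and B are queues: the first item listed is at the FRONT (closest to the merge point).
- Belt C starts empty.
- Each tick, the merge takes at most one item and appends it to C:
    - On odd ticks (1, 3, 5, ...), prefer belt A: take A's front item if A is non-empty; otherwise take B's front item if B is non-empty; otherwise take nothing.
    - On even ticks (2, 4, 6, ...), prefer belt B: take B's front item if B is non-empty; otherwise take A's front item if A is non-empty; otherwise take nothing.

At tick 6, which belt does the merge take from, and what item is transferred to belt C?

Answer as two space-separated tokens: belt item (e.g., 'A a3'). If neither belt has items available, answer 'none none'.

Answer: B shaft

Derivation:
Tick 1: prefer A, take quill from A; A=[orb,bolt,gear,crate,hinge] B=[fin,hook,shaft,joint,knob,wedge] C=[quill]
Tick 2: prefer B, take fin from B; A=[orb,bolt,gear,crate,hinge] B=[hook,shaft,joint,knob,wedge] C=[quill,fin]
Tick 3: prefer A, take orb from A; A=[bolt,gear,crate,hinge] B=[hook,shaft,joint,knob,wedge] C=[quill,fin,orb]
Tick 4: prefer B, take hook from B; A=[bolt,gear,crate,hinge] B=[shaft,joint,knob,wedge] C=[quill,fin,orb,hook]
Tick 5: prefer A, take bolt from A; A=[gear,crate,hinge] B=[shaft,joint,knob,wedge] C=[quill,fin,orb,hook,bolt]
Tick 6: prefer B, take shaft from B; A=[gear,crate,hinge] B=[joint,knob,wedge] C=[quill,fin,orb,hook,bolt,shaft]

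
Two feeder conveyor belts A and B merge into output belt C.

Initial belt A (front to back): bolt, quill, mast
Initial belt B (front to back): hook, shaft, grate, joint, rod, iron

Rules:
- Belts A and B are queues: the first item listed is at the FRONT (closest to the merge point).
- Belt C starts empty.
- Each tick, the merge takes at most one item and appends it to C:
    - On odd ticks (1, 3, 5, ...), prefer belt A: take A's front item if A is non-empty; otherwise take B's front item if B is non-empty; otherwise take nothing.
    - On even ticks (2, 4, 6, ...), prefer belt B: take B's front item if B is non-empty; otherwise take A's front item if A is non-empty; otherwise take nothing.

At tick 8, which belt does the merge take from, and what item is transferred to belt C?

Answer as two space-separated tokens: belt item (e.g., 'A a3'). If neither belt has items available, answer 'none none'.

Answer: B rod

Derivation:
Tick 1: prefer A, take bolt from A; A=[quill,mast] B=[hook,shaft,grate,joint,rod,iron] C=[bolt]
Tick 2: prefer B, take hook from B; A=[quill,mast] B=[shaft,grate,joint,rod,iron] C=[bolt,hook]
Tick 3: prefer A, take quill from A; A=[mast] B=[shaft,grate,joint,rod,iron] C=[bolt,hook,quill]
Tick 4: prefer B, take shaft from B; A=[mast] B=[grate,joint,rod,iron] C=[bolt,hook,quill,shaft]
Tick 5: prefer A, take mast from A; A=[-] B=[grate,joint,rod,iron] C=[bolt,hook,quill,shaft,mast]
Tick 6: prefer B, take grate from B; A=[-] B=[joint,rod,iron] C=[bolt,hook,quill,shaft,mast,grate]
Tick 7: prefer A, take joint from B; A=[-] B=[rod,iron] C=[bolt,hook,quill,shaft,mast,grate,joint]
Tick 8: prefer B, take rod from B; A=[-] B=[iron] C=[bolt,hook,quill,shaft,mast,grate,joint,rod]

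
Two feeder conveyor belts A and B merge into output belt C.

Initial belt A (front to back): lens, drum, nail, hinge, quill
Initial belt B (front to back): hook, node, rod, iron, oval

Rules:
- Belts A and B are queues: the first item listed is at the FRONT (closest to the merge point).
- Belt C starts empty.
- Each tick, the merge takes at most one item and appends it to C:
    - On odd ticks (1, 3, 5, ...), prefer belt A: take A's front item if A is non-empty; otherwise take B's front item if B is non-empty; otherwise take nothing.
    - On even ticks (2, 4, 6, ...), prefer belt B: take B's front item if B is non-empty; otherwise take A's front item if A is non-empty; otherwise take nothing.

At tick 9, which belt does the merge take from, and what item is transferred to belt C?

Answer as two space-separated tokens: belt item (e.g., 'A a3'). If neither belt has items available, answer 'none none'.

Tick 1: prefer A, take lens from A; A=[drum,nail,hinge,quill] B=[hook,node,rod,iron,oval] C=[lens]
Tick 2: prefer B, take hook from B; A=[drum,nail,hinge,quill] B=[node,rod,iron,oval] C=[lens,hook]
Tick 3: prefer A, take drum from A; A=[nail,hinge,quill] B=[node,rod,iron,oval] C=[lens,hook,drum]
Tick 4: prefer B, take node from B; A=[nail,hinge,quill] B=[rod,iron,oval] C=[lens,hook,drum,node]
Tick 5: prefer A, take nail from A; A=[hinge,quill] B=[rod,iron,oval] C=[lens,hook,drum,node,nail]
Tick 6: prefer B, take rod from B; A=[hinge,quill] B=[iron,oval] C=[lens,hook,drum,node,nail,rod]
Tick 7: prefer A, take hinge from A; A=[quill] B=[iron,oval] C=[lens,hook,drum,node,nail,rod,hinge]
Tick 8: prefer B, take iron from B; A=[quill] B=[oval] C=[lens,hook,drum,node,nail,rod,hinge,iron]
Tick 9: prefer A, take quill from A; A=[-] B=[oval] C=[lens,hook,drum,node,nail,rod,hinge,iron,quill]

Answer: A quill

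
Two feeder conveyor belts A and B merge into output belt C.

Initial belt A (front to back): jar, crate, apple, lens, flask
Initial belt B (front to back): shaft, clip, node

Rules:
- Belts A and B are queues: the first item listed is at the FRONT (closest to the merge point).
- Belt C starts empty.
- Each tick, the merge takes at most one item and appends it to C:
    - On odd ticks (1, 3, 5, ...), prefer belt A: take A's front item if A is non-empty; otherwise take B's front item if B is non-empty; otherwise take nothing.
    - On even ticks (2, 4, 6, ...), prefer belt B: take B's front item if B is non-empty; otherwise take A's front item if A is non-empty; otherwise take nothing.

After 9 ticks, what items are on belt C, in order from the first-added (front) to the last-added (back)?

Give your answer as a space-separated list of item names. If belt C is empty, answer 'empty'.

Answer: jar shaft crate clip apple node lens flask

Derivation:
Tick 1: prefer A, take jar from A; A=[crate,apple,lens,flask] B=[shaft,clip,node] C=[jar]
Tick 2: prefer B, take shaft from B; A=[crate,apple,lens,flask] B=[clip,node] C=[jar,shaft]
Tick 3: prefer A, take crate from A; A=[apple,lens,flask] B=[clip,node] C=[jar,shaft,crate]
Tick 4: prefer B, take clip from B; A=[apple,lens,flask] B=[node] C=[jar,shaft,crate,clip]
Tick 5: prefer A, take apple from A; A=[lens,flask] B=[node] C=[jar,shaft,crate,clip,apple]
Tick 6: prefer B, take node from B; A=[lens,flask] B=[-] C=[jar,shaft,crate,clip,apple,node]
Tick 7: prefer A, take lens from A; A=[flask] B=[-] C=[jar,shaft,crate,clip,apple,node,lens]
Tick 8: prefer B, take flask from A; A=[-] B=[-] C=[jar,shaft,crate,clip,apple,node,lens,flask]
Tick 9: prefer A, both empty, nothing taken; A=[-] B=[-] C=[jar,shaft,crate,clip,apple,node,lens,flask]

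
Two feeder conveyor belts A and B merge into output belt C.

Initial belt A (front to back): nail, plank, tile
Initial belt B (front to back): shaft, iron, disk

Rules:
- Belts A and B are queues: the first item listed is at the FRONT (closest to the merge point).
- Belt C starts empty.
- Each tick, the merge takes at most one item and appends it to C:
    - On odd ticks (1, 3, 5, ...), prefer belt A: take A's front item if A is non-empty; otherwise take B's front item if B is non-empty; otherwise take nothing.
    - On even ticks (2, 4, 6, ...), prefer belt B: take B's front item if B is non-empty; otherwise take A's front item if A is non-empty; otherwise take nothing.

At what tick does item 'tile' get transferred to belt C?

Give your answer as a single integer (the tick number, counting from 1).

Tick 1: prefer A, take nail from A; A=[plank,tile] B=[shaft,iron,disk] C=[nail]
Tick 2: prefer B, take shaft from B; A=[plank,tile] B=[iron,disk] C=[nail,shaft]
Tick 3: prefer A, take plank from A; A=[tile] B=[iron,disk] C=[nail,shaft,plank]
Tick 4: prefer B, take iron from B; A=[tile] B=[disk] C=[nail,shaft,plank,iron]
Tick 5: prefer A, take tile from A; A=[-] B=[disk] C=[nail,shaft,plank,iron,tile]

Answer: 5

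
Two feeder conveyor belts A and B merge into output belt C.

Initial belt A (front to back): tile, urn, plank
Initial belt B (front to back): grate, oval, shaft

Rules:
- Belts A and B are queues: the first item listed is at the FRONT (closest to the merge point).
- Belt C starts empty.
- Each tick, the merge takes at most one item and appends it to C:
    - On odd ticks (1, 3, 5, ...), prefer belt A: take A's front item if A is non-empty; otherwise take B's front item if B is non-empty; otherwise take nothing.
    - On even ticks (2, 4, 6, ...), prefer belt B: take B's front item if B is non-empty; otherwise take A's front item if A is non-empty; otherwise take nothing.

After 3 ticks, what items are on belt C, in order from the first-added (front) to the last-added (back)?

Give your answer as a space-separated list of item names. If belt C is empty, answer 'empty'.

Answer: tile grate urn

Derivation:
Tick 1: prefer A, take tile from A; A=[urn,plank] B=[grate,oval,shaft] C=[tile]
Tick 2: prefer B, take grate from B; A=[urn,plank] B=[oval,shaft] C=[tile,grate]
Tick 3: prefer A, take urn from A; A=[plank] B=[oval,shaft] C=[tile,grate,urn]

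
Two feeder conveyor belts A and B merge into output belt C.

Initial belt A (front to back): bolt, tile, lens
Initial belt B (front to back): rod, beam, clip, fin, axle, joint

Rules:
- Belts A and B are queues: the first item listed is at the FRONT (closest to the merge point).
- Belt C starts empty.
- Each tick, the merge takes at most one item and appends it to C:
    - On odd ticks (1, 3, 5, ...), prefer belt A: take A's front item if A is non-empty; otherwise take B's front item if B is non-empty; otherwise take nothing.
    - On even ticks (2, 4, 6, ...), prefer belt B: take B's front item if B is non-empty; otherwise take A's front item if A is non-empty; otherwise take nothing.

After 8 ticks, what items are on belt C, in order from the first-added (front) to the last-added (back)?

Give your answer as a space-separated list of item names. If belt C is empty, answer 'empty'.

Answer: bolt rod tile beam lens clip fin axle

Derivation:
Tick 1: prefer A, take bolt from A; A=[tile,lens] B=[rod,beam,clip,fin,axle,joint] C=[bolt]
Tick 2: prefer B, take rod from B; A=[tile,lens] B=[beam,clip,fin,axle,joint] C=[bolt,rod]
Tick 3: prefer A, take tile from A; A=[lens] B=[beam,clip,fin,axle,joint] C=[bolt,rod,tile]
Tick 4: prefer B, take beam from B; A=[lens] B=[clip,fin,axle,joint] C=[bolt,rod,tile,beam]
Tick 5: prefer A, take lens from A; A=[-] B=[clip,fin,axle,joint] C=[bolt,rod,tile,beam,lens]
Tick 6: prefer B, take clip from B; A=[-] B=[fin,axle,joint] C=[bolt,rod,tile,beam,lens,clip]
Tick 7: prefer A, take fin from B; A=[-] B=[axle,joint] C=[bolt,rod,tile,beam,lens,clip,fin]
Tick 8: prefer B, take axle from B; A=[-] B=[joint] C=[bolt,rod,tile,beam,lens,clip,fin,axle]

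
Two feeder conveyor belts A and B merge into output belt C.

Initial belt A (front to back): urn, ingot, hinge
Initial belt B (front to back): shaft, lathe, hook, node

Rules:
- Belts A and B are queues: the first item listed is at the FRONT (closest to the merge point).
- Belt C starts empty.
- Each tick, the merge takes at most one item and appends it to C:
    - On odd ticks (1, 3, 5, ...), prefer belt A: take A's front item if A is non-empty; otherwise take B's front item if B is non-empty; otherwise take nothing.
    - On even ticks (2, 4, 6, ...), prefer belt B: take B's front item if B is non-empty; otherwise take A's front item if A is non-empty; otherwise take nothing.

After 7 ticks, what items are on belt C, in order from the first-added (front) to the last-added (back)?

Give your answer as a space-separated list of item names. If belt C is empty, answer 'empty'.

Tick 1: prefer A, take urn from A; A=[ingot,hinge] B=[shaft,lathe,hook,node] C=[urn]
Tick 2: prefer B, take shaft from B; A=[ingot,hinge] B=[lathe,hook,node] C=[urn,shaft]
Tick 3: prefer A, take ingot from A; A=[hinge] B=[lathe,hook,node] C=[urn,shaft,ingot]
Tick 4: prefer B, take lathe from B; A=[hinge] B=[hook,node] C=[urn,shaft,ingot,lathe]
Tick 5: prefer A, take hinge from A; A=[-] B=[hook,node] C=[urn,shaft,ingot,lathe,hinge]
Tick 6: prefer B, take hook from B; A=[-] B=[node] C=[urn,shaft,ingot,lathe,hinge,hook]
Tick 7: prefer A, take node from B; A=[-] B=[-] C=[urn,shaft,ingot,lathe,hinge,hook,node]

Answer: urn shaft ingot lathe hinge hook node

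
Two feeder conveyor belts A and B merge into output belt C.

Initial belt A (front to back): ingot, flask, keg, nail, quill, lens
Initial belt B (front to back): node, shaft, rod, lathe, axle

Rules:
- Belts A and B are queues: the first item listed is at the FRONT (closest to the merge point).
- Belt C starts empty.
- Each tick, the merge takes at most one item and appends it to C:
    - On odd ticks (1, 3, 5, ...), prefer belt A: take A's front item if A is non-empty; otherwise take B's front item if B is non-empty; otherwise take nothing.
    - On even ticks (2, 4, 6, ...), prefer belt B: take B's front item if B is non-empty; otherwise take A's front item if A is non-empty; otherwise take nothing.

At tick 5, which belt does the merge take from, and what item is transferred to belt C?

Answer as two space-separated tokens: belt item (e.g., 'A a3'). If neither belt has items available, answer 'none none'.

Tick 1: prefer A, take ingot from A; A=[flask,keg,nail,quill,lens] B=[node,shaft,rod,lathe,axle] C=[ingot]
Tick 2: prefer B, take node from B; A=[flask,keg,nail,quill,lens] B=[shaft,rod,lathe,axle] C=[ingot,node]
Tick 3: prefer A, take flask from A; A=[keg,nail,quill,lens] B=[shaft,rod,lathe,axle] C=[ingot,node,flask]
Tick 4: prefer B, take shaft from B; A=[keg,nail,quill,lens] B=[rod,lathe,axle] C=[ingot,node,flask,shaft]
Tick 5: prefer A, take keg from A; A=[nail,quill,lens] B=[rod,lathe,axle] C=[ingot,node,flask,shaft,keg]

Answer: A keg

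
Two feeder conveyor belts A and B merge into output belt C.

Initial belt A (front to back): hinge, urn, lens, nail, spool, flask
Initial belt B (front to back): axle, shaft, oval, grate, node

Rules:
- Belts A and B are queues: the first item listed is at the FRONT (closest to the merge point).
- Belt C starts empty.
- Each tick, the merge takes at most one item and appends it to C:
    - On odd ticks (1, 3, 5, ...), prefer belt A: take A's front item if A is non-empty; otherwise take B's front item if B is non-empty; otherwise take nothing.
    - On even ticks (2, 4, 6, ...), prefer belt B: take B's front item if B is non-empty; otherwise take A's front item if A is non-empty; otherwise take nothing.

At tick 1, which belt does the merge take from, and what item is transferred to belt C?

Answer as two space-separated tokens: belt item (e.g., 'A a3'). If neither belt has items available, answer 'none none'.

Tick 1: prefer A, take hinge from A; A=[urn,lens,nail,spool,flask] B=[axle,shaft,oval,grate,node] C=[hinge]

Answer: A hinge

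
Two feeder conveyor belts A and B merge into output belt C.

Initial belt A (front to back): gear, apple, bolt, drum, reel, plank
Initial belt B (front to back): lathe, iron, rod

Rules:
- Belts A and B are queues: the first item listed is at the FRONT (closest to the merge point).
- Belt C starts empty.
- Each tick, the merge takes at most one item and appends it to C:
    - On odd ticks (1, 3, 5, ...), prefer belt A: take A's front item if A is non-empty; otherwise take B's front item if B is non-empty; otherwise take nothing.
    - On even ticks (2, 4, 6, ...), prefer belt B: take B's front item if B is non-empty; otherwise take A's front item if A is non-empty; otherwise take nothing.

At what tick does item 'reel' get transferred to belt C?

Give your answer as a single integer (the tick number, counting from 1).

Answer: 8

Derivation:
Tick 1: prefer A, take gear from A; A=[apple,bolt,drum,reel,plank] B=[lathe,iron,rod] C=[gear]
Tick 2: prefer B, take lathe from B; A=[apple,bolt,drum,reel,plank] B=[iron,rod] C=[gear,lathe]
Tick 3: prefer A, take apple from A; A=[bolt,drum,reel,plank] B=[iron,rod] C=[gear,lathe,apple]
Tick 4: prefer B, take iron from B; A=[bolt,drum,reel,plank] B=[rod] C=[gear,lathe,apple,iron]
Tick 5: prefer A, take bolt from A; A=[drum,reel,plank] B=[rod] C=[gear,lathe,apple,iron,bolt]
Tick 6: prefer B, take rod from B; A=[drum,reel,plank] B=[-] C=[gear,lathe,apple,iron,bolt,rod]
Tick 7: prefer A, take drum from A; A=[reel,plank] B=[-] C=[gear,lathe,apple,iron,bolt,rod,drum]
Tick 8: prefer B, take reel from A; A=[plank] B=[-] C=[gear,lathe,apple,iron,bolt,rod,drum,reel]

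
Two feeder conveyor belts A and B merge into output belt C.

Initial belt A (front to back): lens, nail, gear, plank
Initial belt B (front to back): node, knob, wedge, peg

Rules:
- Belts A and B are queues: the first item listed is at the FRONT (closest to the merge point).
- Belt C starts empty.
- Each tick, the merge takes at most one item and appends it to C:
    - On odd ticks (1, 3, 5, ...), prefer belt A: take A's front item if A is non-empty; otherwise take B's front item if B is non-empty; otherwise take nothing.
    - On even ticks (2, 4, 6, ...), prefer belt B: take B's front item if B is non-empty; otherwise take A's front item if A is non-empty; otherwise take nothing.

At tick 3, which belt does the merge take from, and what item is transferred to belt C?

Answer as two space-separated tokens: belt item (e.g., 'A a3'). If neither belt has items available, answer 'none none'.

Tick 1: prefer A, take lens from A; A=[nail,gear,plank] B=[node,knob,wedge,peg] C=[lens]
Tick 2: prefer B, take node from B; A=[nail,gear,plank] B=[knob,wedge,peg] C=[lens,node]
Tick 3: prefer A, take nail from A; A=[gear,plank] B=[knob,wedge,peg] C=[lens,node,nail]

Answer: A nail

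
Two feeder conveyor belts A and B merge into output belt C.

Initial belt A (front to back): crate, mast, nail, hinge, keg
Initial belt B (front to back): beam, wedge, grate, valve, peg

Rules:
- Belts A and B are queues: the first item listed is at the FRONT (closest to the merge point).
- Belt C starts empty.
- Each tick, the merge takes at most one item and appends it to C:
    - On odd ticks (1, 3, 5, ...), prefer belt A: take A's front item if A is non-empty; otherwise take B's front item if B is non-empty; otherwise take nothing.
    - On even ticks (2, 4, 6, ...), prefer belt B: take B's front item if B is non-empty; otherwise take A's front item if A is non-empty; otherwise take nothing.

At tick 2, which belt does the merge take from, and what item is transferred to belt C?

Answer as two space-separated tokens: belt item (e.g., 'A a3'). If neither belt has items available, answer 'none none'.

Answer: B beam

Derivation:
Tick 1: prefer A, take crate from A; A=[mast,nail,hinge,keg] B=[beam,wedge,grate,valve,peg] C=[crate]
Tick 2: prefer B, take beam from B; A=[mast,nail,hinge,keg] B=[wedge,grate,valve,peg] C=[crate,beam]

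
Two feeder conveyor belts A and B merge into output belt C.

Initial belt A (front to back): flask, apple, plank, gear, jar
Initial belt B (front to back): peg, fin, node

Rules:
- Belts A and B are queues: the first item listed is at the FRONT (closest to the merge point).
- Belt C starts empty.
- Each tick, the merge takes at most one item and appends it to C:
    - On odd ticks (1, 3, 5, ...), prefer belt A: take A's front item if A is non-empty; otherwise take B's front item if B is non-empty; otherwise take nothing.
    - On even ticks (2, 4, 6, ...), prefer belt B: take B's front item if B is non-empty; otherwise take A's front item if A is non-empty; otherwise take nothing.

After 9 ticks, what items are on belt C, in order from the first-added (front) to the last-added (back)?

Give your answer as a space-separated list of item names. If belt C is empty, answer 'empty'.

Answer: flask peg apple fin plank node gear jar

Derivation:
Tick 1: prefer A, take flask from A; A=[apple,plank,gear,jar] B=[peg,fin,node] C=[flask]
Tick 2: prefer B, take peg from B; A=[apple,plank,gear,jar] B=[fin,node] C=[flask,peg]
Tick 3: prefer A, take apple from A; A=[plank,gear,jar] B=[fin,node] C=[flask,peg,apple]
Tick 4: prefer B, take fin from B; A=[plank,gear,jar] B=[node] C=[flask,peg,apple,fin]
Tick 5: prefer A, take plank from A; A=[gear,jar] B=[node] C=[flask,peg,apple,fin,plank]
Tick 6: prefer B, take node from B; A=[gear,jar] B=[-] C=[flask,peg,apple,fin,plank,node]
Tick 7: prefer A, take gear from A; A=[jar] B=[-] C=[flask,peg,apple,fin,plank,node,gear]
Tick 8: prefer B, take jar from A; A=[-] B=[-] C=[flask,peg,apple,fin,plank,node,gear,jar]
Tick 9: prefer A, both empty, nothing taken; A=[-] B=[-] C=[flask,peg,apple,fin,plank,node,gear,jar]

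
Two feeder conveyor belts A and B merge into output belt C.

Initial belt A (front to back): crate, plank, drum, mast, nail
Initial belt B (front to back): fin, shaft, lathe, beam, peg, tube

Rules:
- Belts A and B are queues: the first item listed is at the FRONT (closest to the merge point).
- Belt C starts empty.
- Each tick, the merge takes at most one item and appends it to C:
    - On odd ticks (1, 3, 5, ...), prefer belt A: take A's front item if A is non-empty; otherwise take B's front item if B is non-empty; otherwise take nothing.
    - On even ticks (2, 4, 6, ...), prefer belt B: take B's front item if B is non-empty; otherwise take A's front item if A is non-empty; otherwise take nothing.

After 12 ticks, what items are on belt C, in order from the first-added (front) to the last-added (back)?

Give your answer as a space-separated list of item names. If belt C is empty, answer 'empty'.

Answer: crate fin plank shaft drum lathe mast beam nail peg tube

Derivation:
Tick 1: prefer A, take crate from A; A=[plank,drum,mast,nail] B=[fin,shaft,lathe,beam,peg,tube] C=[crate]
Tick 2: prefer B, take fin from B; A=[plank,drum,mast,nail] B=[shaft,lathe,beam,peg,tube] C=[crate,fin]
Tick 3: prefer A, take plank from A; A=[drum,mast,nail] B=[shaft,lathe,beam,peg,tube] C=[crate,fin,plank]
Tick 4: prefer B, take shaft from B; A=[drum,mast,nail] B=[lathe,beam,peg,tube] C=[crate,fin,plank,shaft]
Tick 5: prefer A, take drum from A; A=[mast,nail] B=[lathe,beam,peg,tube] C=[crate,fin,plank,shaft,drum]
Tick 6: prefer B, take lathe from B; A=[mast,nail] B=[beam,peg,tube] C=[crate,fin,plank,shaft,drum,lathe]
Tick 7: prefer A, take mast from A; A=[nail] B=[beam,peg,tube] C=[crate,fin,plank,shaft,drum,lathe,mast]
Tick 8: prefer B, take beam from B; A=[nail] B=[peg,tube] C=[crate,fin,plank,shaft,drum,lathe,mast,beam]
Tick 9: prefer A, take nail from A; A=[-] B=[peg,tube] C=[crate,fin,plank,shaft,drum,lathe,mast,beam,nail]
Tick 10: prefer B, take peg from B; A=[-] B=[tube] C=[crate,fin,plank,shaft,drum,lathe,mast,beam,nail,peg]
Tick 11: prefer A, take tube from B; A=[-] B=[-] C=[crate,fin,plank,shaft,drum,lathe,mast,beam,nail,peg,tube]
Tick 12: prefer B, both empty, nothing taken; A=[-] B=[-] C=[crate,fin,plank,shaft,drum,lathe,mast,beam,nail,peg,tube]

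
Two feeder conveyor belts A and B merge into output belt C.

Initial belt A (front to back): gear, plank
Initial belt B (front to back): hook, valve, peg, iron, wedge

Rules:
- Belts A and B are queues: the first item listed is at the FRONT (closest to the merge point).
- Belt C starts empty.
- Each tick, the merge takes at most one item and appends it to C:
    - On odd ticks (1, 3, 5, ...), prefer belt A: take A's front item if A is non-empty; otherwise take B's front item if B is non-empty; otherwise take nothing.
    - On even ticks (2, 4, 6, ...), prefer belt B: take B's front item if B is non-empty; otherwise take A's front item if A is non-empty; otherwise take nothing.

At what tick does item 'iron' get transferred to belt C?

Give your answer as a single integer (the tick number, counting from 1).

Answer: 6

Derivation:
Tick 1: prefer A, take gear from A; A=[plank] B=[hook,valve,peg,iron,wedge] C=[gear]
Tick 2: prefer B, take hook from B; A=[plank] B=[valve,peg,iron,wedge] C=[gear,hook]
Tick 3: prefer A, take plank from A; A=[-] B=[valve,peg,iron,wedge] C=[gear,hook,plank]
Tick 4: prefer B, take valve from B; A=[-] B=[peg,iron,wedge] C=[gear,hook,plank,valve]
Tick 5: prefer A, take peg from B; A=[-] B=[iron,wedge] C=[gear,hook,plank,valve,peg]
Tick 6: prefer B, take iron from B; A=[-] B=[wedge] C=[gear,hook,plank,valve,peg,iron]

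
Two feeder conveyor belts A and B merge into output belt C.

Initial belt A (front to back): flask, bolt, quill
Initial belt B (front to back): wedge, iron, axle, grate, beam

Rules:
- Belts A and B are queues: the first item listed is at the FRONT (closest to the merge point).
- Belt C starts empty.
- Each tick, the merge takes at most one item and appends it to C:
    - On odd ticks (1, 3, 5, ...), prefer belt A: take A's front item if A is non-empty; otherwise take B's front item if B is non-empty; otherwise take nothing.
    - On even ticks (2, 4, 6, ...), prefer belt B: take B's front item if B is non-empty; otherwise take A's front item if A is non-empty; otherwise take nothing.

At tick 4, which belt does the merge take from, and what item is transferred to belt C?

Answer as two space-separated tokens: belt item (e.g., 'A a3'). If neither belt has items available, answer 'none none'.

Tick 1: prefer A, take flask from A; A=[bolt,quill] B=[wedge,iron,axle,grate,beam] C=[flask]
Tick 2: prefer B, take wedge from B; A=[bolt,quill] B=[iron,axle,grate,beam] C=[flask,wedge]
Tick 3: prefer A, take bolt from A; A=[quill] B=[iron,axle,grate,beam] C=[flask,wedge,bolt]
Tick 4: prefer B, take iron from B; A=[quill] B=[axle,grate,beam] C=[flask,wedge,bolt,iron]

Answer: B iron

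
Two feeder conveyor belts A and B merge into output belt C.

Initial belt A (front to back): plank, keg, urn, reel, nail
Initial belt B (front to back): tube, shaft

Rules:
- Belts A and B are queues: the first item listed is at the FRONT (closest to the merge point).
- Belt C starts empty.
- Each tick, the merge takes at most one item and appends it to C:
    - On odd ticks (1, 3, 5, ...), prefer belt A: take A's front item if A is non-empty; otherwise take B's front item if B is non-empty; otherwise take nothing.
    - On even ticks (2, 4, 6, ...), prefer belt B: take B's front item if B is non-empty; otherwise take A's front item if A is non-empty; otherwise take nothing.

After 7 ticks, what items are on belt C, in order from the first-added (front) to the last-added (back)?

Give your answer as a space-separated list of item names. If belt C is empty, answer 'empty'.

Tick 1: prefer A, take plank from A; A=[keg,urn,reel,nail] B=[tube,shaft] C=[plank]
Tick 2: prefer B, take tube from B; A=[keg,urn,reel,nail] B=[shaft] C=[plank,tube]
Tick 3: prefer A, take keg from A; A=[urn,reel,nail] B=[shaft] C=[plank,tube,keg]
Tick 4: prefer B, take shaft from B; A=[urn,reel,nail] B=[-] C=[plank,tube,keg,shaft]
Tick 5: prefer A, take urn from A; A=[reel,nail] B=[-] C=[plank,tube,keg,shaft,urn]
Tick 6: prefer B, take reel from A; A=[nail] B=[-] C=[plank,tube,keg,shaft,urn,reel]
Tick 7: prefer A, take nail from A; A=[-] B=[-] C=[plank,tube,keg,shaft,urn,reel,nail]

Answer: plank tube keg shaft urn reel nail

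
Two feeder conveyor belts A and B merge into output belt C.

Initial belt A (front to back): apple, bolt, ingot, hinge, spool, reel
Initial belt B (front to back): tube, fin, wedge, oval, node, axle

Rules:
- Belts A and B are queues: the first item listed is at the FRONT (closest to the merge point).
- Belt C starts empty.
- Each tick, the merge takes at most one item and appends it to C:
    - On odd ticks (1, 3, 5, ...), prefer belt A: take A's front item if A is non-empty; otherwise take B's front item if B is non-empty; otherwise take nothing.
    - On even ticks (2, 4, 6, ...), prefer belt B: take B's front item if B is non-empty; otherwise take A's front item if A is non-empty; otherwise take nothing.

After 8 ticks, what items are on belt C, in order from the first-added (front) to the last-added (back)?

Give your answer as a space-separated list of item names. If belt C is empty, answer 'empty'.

Tick 1: prefer A, take apple from A; A=[bolt,ingot,hinge,spool,reel] B=[tube,fin,wedge,oval,node,axle] C=[apple]
Tick 2: prefer B, take tube from B; A=[bolt,ingot,hinge,spool,reel] B=[fin,wedge,oval,node,axle] C=[apple,tube]
Tick 3: prefer A, take bolt from A; A=[ingot,hinge,spool,reel] B=[fin,wedge,oval,node,axle] C=[apple,tube,bolt]
Tick 4: prefer B, take fin from B; A=[ingot,hinge,spool,reel] B=[wedge,oval,node,axle] C=[apple,tube,bolt,fin]
Tick 5: prefer A, take ingot from A; A=[hinge,spool,reel] B=[wedge,oval,node,axle] C=[apple,tube,bolt,fin,ingot]
Tick 6: prefer B, take wedge from B; A=[hinge,spool,reel] B=[oval,node,axle] C=[apple,tube,bolt,fin,ingot,wedge]
Tick 7: prefer A, take hinge from A; A=[spool,reel] B=[oval,node,axle] C=[apple,tube,bolt,fin,ingot,wedge,hinge]
Tick 8: prefer B, take oval from B; A=[spool,reel] B=[node,axle] C=[apple,tube,bolt,fin,ingot,wedge,hinge,oval]

Answer: apple tube bolt fin ingot wedge hinge oval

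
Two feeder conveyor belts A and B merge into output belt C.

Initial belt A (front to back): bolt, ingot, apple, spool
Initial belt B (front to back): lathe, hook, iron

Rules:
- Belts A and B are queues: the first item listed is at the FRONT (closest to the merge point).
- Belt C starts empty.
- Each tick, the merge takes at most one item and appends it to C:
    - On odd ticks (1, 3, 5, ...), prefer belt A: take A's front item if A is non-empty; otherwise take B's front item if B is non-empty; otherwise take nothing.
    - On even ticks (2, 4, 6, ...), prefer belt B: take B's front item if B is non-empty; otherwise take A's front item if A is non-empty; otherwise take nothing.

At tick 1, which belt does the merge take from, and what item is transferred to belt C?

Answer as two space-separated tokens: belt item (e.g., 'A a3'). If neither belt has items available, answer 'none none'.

Answer: A bolt

Derivation:
Tick 1: prefer A, take bolt from A; A=[ingot,apple,spool] B=[lathe,hook,iron] C=[bolt]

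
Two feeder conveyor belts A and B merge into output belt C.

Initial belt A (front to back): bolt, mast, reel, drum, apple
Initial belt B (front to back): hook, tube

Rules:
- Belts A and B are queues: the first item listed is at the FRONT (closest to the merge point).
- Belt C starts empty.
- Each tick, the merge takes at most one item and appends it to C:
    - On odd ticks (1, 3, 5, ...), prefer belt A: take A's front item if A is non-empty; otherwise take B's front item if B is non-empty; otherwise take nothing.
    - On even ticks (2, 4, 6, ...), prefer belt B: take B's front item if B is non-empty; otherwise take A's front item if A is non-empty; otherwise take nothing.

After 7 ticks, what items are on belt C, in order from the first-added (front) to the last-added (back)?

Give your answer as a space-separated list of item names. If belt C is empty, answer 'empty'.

Answer: bolt hook mast tube reel drum apple

Derivation:
Tick 1: prefer A, take bolt from A; A=[mast,reel,drum,apple] B=[hook,tube] C=[bolt]
Tick 2: prefer B, take hook from B; A=[mast,reel,drum,apple] B=[tube] C=[bolt,hook]
Tick 3: prefer A, take mast from A; A=[reel,drum,apple] B=[tube] C=[bolt,hook,mast]
Tick 4: prefer B, take tube from B; A=[reel,drum,apple] B=[-] C=[bolt,hook,mast,tube]
Tick 5: prefer A, take reel from A; A=[drum,apple] B=[-] C=[bolt,hook,mast,tube,reel]
Tick 6: prefer B, take drum from A; A=[apple] B=[-] C=[bolt,hook,mast,tube,reel,drum]
Tick 7: prefer A, take apple from A; A=[-] B=[-] C=[bolt,hook,mast,tube,reel,drum,apple]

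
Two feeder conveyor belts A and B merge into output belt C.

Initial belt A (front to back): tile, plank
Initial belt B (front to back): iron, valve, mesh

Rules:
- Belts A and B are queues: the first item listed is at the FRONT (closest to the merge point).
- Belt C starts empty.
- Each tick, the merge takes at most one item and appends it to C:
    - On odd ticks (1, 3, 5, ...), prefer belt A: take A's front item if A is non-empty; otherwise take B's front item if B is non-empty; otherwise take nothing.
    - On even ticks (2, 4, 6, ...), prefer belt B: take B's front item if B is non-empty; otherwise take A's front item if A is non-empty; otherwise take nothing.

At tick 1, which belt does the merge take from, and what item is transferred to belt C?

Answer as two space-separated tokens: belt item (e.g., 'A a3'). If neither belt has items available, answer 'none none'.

Answer: A tile

Derivation:
Tick 1: prefer A, take tile from A; A=[plank] B=[iron,valve,mesh] C=[tile]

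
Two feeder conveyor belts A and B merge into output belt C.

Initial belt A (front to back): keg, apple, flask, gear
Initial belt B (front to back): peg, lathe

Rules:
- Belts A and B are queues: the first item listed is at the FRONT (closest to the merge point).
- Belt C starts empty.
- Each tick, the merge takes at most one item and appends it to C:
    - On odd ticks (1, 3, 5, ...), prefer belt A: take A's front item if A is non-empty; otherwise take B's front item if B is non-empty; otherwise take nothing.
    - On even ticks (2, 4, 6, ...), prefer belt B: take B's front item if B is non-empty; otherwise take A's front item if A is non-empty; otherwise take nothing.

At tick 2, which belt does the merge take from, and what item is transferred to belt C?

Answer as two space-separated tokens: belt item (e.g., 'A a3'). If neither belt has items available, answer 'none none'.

Tick 1: prefer A, take keg from A; A=[apple,flask,gear] B=[peg,lathe] C=[keg]
Tick 2: prefer B, take peg from B; A=[apple,flask,gear] B=[lathe] C=[keg,peg]

Answer: B peg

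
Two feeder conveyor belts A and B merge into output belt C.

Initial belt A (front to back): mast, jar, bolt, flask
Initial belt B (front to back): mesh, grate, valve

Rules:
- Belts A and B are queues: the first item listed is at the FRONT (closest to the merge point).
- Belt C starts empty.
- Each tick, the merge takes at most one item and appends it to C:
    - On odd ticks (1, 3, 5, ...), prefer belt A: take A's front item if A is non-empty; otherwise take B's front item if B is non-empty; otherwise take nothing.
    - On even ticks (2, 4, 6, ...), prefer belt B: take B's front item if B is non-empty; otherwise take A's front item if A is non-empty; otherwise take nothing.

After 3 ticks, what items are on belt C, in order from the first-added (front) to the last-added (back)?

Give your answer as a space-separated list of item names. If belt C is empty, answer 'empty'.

Answer: mast mesh jar

Derivation:
Tick 1: prefer A, take mast from A; A=[jar,bolt,flask] B=[mesh,grate,valve] C=[mast]
Tick 2: prefer B, take mesh from B; A=[jar,bolt,flask] B=[grate,valve] C=[mast,mesh]
Tick 3: prefer A, take jar from A; A=[bolt,flask] B=[grate,valve] C=[mast,mesh,jar]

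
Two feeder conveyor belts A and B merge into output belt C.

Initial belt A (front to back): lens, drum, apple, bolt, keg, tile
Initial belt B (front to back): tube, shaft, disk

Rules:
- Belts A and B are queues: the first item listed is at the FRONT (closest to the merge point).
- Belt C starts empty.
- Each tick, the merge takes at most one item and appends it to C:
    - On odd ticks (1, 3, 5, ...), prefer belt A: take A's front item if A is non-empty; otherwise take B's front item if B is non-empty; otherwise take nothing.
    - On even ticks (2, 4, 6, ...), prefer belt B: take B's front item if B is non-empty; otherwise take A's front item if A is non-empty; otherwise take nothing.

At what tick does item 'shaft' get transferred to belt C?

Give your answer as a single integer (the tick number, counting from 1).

Tick 1: prefer A, take lens from A; A=[drum,apple,bolt,keg,tile] B=[tube,shaft,disk] C=[lens]
Tick 2: prefer B, take tube from B; A=[drum,apple,bolt,keg,tile] B=[shaft,disk] C=[lens,tube]
Tick 3: prefer A, take drum from A; A=[apple,bolt,keg,tile] B=[shaft,disk] C=[lens,tube,drum]
Tick 4: prefer B, take shaft from B; A=[apple,bolt,keg,tile] B=[disk] C=[lens,tube,drum,shaft]

Answer: 4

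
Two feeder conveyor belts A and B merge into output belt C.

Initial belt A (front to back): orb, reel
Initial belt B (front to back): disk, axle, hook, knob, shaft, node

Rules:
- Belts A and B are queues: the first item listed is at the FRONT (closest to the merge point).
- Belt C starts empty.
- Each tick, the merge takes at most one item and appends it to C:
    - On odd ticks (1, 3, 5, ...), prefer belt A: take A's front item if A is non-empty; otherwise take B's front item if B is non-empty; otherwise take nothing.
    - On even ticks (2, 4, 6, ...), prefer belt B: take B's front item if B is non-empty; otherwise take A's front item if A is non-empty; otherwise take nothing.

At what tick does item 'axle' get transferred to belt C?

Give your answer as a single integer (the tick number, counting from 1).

Tick 1: prefer A, take orb from A; A=[reel] B=[disk,axle,hook,knob,shaft,node] C=[orb]
Tick 2: prefer B, take disk from B; A=[reel] B=[axle,hook,knob,shaft,node] C=[orb,disk]
Tick 3: prefer A, take reel from A; A=[-] B=[axle,hook,knob,shaft,node] C=[orb,disk,reel]
Tick 4: prefer B, take axle from B; A=[-] B=[hook,knob,shaft,node] C=[orb,disk,reel,axle]

Answer: 4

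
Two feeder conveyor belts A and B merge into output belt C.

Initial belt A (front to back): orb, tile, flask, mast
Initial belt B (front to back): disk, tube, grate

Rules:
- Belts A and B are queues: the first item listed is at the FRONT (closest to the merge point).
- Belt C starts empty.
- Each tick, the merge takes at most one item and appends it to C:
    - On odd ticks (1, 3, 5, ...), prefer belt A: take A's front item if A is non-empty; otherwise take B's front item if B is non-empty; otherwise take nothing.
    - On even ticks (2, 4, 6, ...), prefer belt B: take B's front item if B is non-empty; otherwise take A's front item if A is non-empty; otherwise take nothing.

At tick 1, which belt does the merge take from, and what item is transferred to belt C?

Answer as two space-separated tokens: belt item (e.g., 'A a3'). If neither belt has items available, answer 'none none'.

Tick 1: prefer A, take orb from A; A=[tile,flask,mast] B=[disk,tube,grate] C=[orb]

Answer: A orb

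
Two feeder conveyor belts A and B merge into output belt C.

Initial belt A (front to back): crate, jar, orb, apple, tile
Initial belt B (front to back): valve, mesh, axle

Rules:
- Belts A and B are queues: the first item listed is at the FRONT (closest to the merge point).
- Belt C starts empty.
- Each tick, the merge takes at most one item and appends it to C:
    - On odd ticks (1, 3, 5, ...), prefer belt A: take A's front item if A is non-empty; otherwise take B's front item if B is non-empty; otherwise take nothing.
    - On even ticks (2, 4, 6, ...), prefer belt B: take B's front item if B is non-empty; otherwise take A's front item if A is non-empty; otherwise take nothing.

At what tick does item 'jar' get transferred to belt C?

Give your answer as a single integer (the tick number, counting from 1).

Tick 1: prefer A, take crate from A; A=[jar,orb,apple,tile] B=[valve,mesh,axle] C=[crate]
Tick 2: prefer B, take valve from B; A=[jar,orb,apple,tile] B=[mesh,axle] C=[crate,valve]
Tick 3: prefer A, take jar from A; A=[orb,apple,tile] B=[mesh,axle] C=[crate,valve,jar]

Answer: 3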